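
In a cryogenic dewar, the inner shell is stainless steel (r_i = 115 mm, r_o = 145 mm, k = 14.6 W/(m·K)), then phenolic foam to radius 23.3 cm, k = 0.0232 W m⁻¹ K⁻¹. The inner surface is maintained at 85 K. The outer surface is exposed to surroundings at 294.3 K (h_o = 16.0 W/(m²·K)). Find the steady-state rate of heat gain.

Q = 23.2 W

Resistance network (inner→outer):
  R_stainless steel = (1/0.115 − 1/0.145)/(4πk) = 1.799/(4π·14.6) = 0.009806 K/W
  R_phenolic foam = (1/0.145 − 1/0.233)/(4πk) = 2.605/(4π·0.0232) = 8.934 K/W
  R_conv,out = 1/(4πr²h) = 1/(4π·0.233²·16.0) = 0.09161 K/W
ΣR = 0.009806 + 8.934 + 0.09161 = 9.035 K/W
Q = ΔT/ΣR = (85 K − 294.3 K)/9.035 = -23.2 W
(Negative Q ⇒ heat flows inward; heat gain = 23.2 W.)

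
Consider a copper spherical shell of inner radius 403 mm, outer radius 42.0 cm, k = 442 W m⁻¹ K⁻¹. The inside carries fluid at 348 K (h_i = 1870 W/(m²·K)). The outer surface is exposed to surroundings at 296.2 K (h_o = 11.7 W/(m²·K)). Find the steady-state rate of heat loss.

Q = 1330 W

Treat each layer as a resistance in series:
  R_conv,in = 1/(4πr²h) = 1/(4π·0.403²·1870) = 2.620×10^-4 K/W
  R_copper = (1/0.403 − 1/0.420)/(4πk) = 0.1004/(4π·442) = 1.808×10^-5 K/W
  R_conv,out = 1/(4πr²h) = 1/(4π·0.420²·11.7) = 0.03856 K/W
ΣR = 2.620×10^-4 + 1.808×10^-5 + 0.03856 = 0.03884 K/W
Q = ΔT/ΣR = (348 K − 296.2 K)/0.03884 = 1330 W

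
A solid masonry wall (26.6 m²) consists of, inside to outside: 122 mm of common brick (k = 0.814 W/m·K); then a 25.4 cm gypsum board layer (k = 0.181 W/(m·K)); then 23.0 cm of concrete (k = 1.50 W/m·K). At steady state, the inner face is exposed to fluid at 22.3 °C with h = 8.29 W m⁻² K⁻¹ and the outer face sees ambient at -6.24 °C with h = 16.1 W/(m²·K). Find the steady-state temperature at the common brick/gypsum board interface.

T = 18.2 °C

Series thermal resistances, inner to outer:
  R_conv,in = 1/(hA) = 1/(8.29·26.6) = 0.004535 K/W
  R_common brick = L/(kA) = 0.122/(0.814·26.6) = 0.005634 K/W
  R_gypsum board = L/(kA) = 0.254/(0.181·26.6) = 0.05276 K/W
  R_concrete = L/(kA) = 0.230/(1.50·26.6) = 0.005764 K/W
  R_conv,out = 1/(hA) = 1/(16.1·26.6) = 0.002335 K/W
ΣR = 0.004535 + 0.005634 + 0.05276 + 0.005764 + 0.002335 = 0.07103 K/W
Q = ΔT/ΣR = (22.3 °C − -6.24 °C)/0.07103 = 401.8 W
From the inner boundary to the common brick/gypsum board interface, ΣR_partial = 0.01017 K/W.
T_interface = T_in − Q·ΣR_partial = 22.3 °C − (401.8)(0.01017) = 18.2 °C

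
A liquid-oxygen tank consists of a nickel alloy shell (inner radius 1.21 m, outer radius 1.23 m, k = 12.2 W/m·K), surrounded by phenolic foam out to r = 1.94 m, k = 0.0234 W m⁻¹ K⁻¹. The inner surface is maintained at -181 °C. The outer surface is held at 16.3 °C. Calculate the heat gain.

Q = 195 W

Treat each layer as a resistance in series:
  R_nickel alloy = (1/1.21 − 1/1.23)/(4πk) = 0.01344/(4π·12.2) = 8.765×10^-5 K/W
  R_phenolic foam = (1/1.23 − 1/1.94)/(4πk) = 0.2975/(4π·0.0234) = 1.012 K/W
ΣR = 8.765×10^-5 + 1.012 = 1.012 K/W
Q = ΔT/ΣR = (-181 °C − 16.3 °C)/1.012 = -195 W
(Negative Q ⇒ heat flows inward; heat gain = 195 W.)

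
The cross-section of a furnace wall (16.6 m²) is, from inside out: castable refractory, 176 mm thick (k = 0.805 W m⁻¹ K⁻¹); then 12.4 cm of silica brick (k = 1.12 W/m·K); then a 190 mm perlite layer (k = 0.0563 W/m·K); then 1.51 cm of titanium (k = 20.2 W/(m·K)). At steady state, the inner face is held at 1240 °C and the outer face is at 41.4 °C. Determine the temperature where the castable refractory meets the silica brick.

Resistance network (inner→outer):
  R_castable refractory = L/(kA) = 0.176/(0.805·16.6) = 0.01317 K/W
  R_silica brick = L/(kA) = 0.124/(1.12·16.6) = 0.006670 K/W
  R_perlite = L/(kA) = 0.190/(0.0563·16.6) = 0.2033 K/W
  R_titanium = L/(kA) = 0.0151/(20.2·16.6) = 4.503×10^-5 K/W
ΣR = 0.01317 + 0.006670 + 0.2033 + 4.503×10^-5 = 0.2232 K/W
Q = ΔT/ΣR = (1240 °C − 41.4 °C)/0.2232 = 5370 W
From the inner boundary to the castable refractory/silica brick interface, ΣR_partial = 0.01317 K/W.
T_interface = T_in − Q·ΣR_partial = 1240 °C − (5370)(0.01317) = 1169 °C

T = 1169 °C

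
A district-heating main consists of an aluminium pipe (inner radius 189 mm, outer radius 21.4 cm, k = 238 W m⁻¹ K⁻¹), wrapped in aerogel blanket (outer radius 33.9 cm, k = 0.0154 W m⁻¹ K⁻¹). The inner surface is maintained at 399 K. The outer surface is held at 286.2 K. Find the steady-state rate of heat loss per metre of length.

Resistance network (inner→outer):
  R'_aluminium = ln(0.214/0.189)/(2πk) = 0.1242/(2π·238) = 8.307×10^-5 m·K/W
  R'_aerogel blanket = ln(0.339/0.214)/(2πk) = 0.4600/(2π·0.0154) = 4.754 m·K/W
ΣR = 8.307×10^-5 + 4.754 = 4.754 m·K/W
Q' = ΔT/ΣR = (399 K − 286.2 K)/4.754 = 23.7 W/m

Q' = 23.7 W/m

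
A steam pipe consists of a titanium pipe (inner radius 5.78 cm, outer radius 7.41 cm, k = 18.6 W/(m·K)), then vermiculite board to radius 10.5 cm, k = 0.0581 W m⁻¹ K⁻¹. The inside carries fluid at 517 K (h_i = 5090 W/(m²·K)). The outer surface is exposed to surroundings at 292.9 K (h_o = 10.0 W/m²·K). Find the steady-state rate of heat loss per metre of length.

Q' = 202 W/m

Series thermal resistances, inner to outer:
  R'_conv,in = 1/(2πr h) = 1/(2π·0.0578·5090) = 5.410×10^-4 m·K/W
  R'_titanium = ln(0.0741/0.0578)/(2πk) = 0.2484/(2π·18.6) = 0.002126 m·K/W
  R'_vermiculite board = ln(0.105/0.0741)/(2πk) = 0.3485/(2π·0.0581) = 0.9548 m·K/W
  R'_conv,out = 1/(2πr h) = 1/(2π·0.105·10.0) = 0.1516 m·K/W
ΣR = 5.410×10^-4 + 0.002126 + 0.9548 + 0.1516 = 1.109 m·K/W
Q' = ΔT/ΣR = (517 K − 292.9 K)/1.109 = 202 W/m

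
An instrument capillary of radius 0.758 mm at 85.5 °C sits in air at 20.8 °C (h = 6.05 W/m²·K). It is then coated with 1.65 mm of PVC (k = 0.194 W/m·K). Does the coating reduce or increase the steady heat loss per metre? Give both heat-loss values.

increases: 1.86 → 5.45 W/m

Critical radius for a cylinder: r_cr = k/h = 0.0321 m = 3.21 cm.
Outer radius after coating: r₂ = 7.58×10^-4 + 0.00165 = 0.002408 m.
Since r₁ < r_cr and r₂ ≤ r_cr, the coating moves toward the maximum at r_cr — heat loss rises.
Bare: R = 1/(2πr₁h) = 34.71 m·K/W; Q = 64.7/34.71 = 1.86 W/m.
Coated: R = R_cond + R_conv = 11.87 m·K/W; Q = 64.7/11.87 = 5.45 W/m.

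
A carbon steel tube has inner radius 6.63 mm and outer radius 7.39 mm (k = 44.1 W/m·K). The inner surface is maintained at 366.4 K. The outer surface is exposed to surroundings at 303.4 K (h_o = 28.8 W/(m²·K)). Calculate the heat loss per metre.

Series thermal resistances, inner to outer:
  R'_carbon steel = ln(0.00739/0.00663)/(2πk) = 0.1085/(2π·44.1) = 3.917×10^-4 m·K/W
  R'_conv,out = 1/(2πr h) = 1/(2π·0.00739·28.8) = 0.7478 m·K/W
ΣR = 3.917×10^-4 + 0.7478 = 0.7482 m·K/W
Q' = ΔT/ΣR = (366.4 K − 303.4 K)/0.7482 = 84.2 W/m

Q' = 84.2 W/m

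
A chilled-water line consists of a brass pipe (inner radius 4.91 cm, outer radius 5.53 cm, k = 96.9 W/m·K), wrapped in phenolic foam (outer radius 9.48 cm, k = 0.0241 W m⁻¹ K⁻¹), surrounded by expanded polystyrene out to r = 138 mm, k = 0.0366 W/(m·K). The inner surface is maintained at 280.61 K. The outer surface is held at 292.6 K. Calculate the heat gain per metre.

Treat each layer as a resistance in series:
  R'_brass = ln(0.0553/0.0491)/(2πk) = 0.1189/(2π·96.9) = 1.953×10^-4 m·K/W
  R'_phenolic foam = ln(0.0948/0.0553)/(2πk) = 0.5390/(2π·0.0241) = 3.560 m·K/W
  R'_expanded polystyrene = ln(0.138/0.0948)/(2πk) = 0.3755/(2π·0.0366) = 1.633 m·K/W
ΣR = 1.953×10^-4 + 3.560 + 1.633 = 5.193 m·K/W
Q' = ΔT/ΣR = (280.61 K − 292.6 K)/5.193 = -2.31 W/m
(Negative Q' ⇒ heat flows inward; heat gain = 2.31 W/m.)

Q' = 2.31 W/m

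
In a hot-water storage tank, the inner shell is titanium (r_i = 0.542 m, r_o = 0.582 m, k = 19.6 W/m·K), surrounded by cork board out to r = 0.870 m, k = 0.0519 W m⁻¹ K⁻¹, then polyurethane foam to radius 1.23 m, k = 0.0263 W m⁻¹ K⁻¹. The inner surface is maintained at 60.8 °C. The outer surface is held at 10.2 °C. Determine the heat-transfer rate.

Q = 26.8 W

Series thermal resistances, inner to outer:
  R_titanium = (1/0.542 − 1/0.582)/(4πk) = 0.1268/(4π·19.6) = 5.148×10^-4 K/W
  R_cork board = (1/0.582 − 1/0.870)/(4πk) = 0.5688/(4π·0.0519) = 0.8721 K/W
  R_polyurethane foam = (1/0.870 − 1/1.23)/(4πk) = 0.3364/(4π·0.0263) = 1.018 K/W
ΣR = 5.148×10^-4 + 0.8721 + 1.018 = 1.891 K/W
Q = ΔT/ΣR = (60.8 °C − 10.2 °C)/1.891 = 26.8 W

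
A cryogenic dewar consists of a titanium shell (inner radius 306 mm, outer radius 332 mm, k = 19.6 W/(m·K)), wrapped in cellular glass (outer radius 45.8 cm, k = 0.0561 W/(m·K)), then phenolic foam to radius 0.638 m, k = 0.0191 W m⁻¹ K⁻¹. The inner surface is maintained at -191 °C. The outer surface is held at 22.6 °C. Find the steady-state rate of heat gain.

Q = 57.1 W

Treat each layer as a resistance in series:
  R_titanium = (1/0.306 − 1/0.332)/(4πk) = 0.2559/(4π·19.6) = 0.001039 K/W
  R_cellular glass = (1/0.332 − 1/0.458)/(4πk) = 0.8286/(4π·0.0561) = 1.175 K/W
  R_phenolic foam = (1/0.458 − 1/0.638)/(4πk) = 0.6160/(4π·0.0191) = 2.567 K/W
ΣR = 0.001039 + 1.175 + 2.567 = 3.743 K/W
Q = ΔT/ΣR = (-191 °C − 22.6 °C)/3.743 = -57.1 W
(Negative Q ⇒ heat flows inward; heat gain = 57.1 W.)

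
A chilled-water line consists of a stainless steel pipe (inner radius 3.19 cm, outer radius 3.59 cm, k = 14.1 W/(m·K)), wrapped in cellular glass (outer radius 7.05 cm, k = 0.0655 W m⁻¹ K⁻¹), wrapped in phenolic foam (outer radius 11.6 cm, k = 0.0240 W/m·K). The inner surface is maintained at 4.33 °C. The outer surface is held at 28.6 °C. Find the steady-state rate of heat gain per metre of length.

Series thermal resistances, inner to outer:
  R'_stainless steel = ln(0.0359/0.0319)/(2πk) = 0.1181/(2π·14.1) = 0.001333 m·K/W
  R'_cellular glass = ln(0.0705/0.0359)/(2πk) = 0.6749/(2π·0.0655) = 1.640 m·K/W
  R'_phenolic foam = ln(0.116/0.0705)/(2πk) = 0.4980/(2π·0.0240) = 3.302 m·K/W
ΣR = 0.001333 + 1.640 + 3.302 = 4.943 m·K/W
Q' = ΔT/ΣR = (4.33 °C − 28.6 °C)/4.943 = -4.91 W/m
(Negative Q' ⇒ heat flows inward; heat gain = 4.91 W/m.)

Q' = 4.91 W/m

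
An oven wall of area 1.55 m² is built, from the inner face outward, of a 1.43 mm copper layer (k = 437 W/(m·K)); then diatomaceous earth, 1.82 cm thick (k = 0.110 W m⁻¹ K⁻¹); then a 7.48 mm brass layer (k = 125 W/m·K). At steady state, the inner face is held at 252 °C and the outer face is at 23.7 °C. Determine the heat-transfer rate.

Q = 2.14 kW

Series thermal resistances, inner to outer:
  R_copper = L/(kA) = 0.00143/(437·1.55) = 2.111×10^-6 K/W
  R_diatomaceous earth = L/(kA) = 0.0182/(0.110·1.55) = 0.1067 K/W
  R_brass = L/(kA) = 0.00748/(125·1.55) = 3.861×10^-5 K/W
ΣR = 2.111×10^-6 + 0.1067 + 3.861×10^-5 = 0.1067 K/W
Q = ΔT/ΣR = (252 °C − 23.7 °C)/0.1067 = 2140 W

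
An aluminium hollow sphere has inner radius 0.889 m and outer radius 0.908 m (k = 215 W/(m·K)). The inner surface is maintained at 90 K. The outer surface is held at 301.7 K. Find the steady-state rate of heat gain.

Q = 24300 kW

Q = 4πk·ΔT/(1/r₁ − 1/r₂) = 4π × 215 × 211.7 / (1/0.889 − 1/0.908) = 2.43×10^7 W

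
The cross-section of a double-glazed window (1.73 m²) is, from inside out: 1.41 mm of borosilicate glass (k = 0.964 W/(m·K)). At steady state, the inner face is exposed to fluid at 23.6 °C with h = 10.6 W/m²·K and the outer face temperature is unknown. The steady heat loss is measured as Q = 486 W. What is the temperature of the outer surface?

T_out = -3.31 °C

Series resistances:
  R_conv,in = 1/(hA) = 1/(10.6·1.73) = 0.05453 K/W
  R_borosilicate glass = L/(kA) = 0.00141/(0.964·1.73) = 8.455×10^-4 K/W
ΣR = 0.05538 K/W
ΔT = Q·ΣR = 486 × 0.05538 = 26.91 K
Heat flows outward, so T_out = T_in − ΔT = 23.6 − 26.91 = -3.31 °C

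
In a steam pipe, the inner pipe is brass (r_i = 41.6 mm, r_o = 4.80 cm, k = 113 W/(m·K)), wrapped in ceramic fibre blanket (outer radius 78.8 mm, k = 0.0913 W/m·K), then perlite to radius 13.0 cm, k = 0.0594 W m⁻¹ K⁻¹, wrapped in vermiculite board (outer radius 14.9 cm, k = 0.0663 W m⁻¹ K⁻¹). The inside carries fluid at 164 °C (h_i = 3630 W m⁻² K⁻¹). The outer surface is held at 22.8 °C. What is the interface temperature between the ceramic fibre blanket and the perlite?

T = 116 °C

Series thermal resistances, inner to outer:
  R'_conv,in = 1/(2πr h) = 1/(2π·0.0416·3630) = 0.001054 m·K/W
  R'_brass = ln(0.0480/0.0416)/(2πk) = 0.1431/(2π·113) = 2.016×10^-4 m·K/W
  R'_ceramic fibre blanket = ln(0.0788/0.0480)/(2πk) = 0.4957/(2π·0.0913) = 0.8641 m·K/W
  R'_perlite = ln(0.130/0.0788)/(2πk) = 0.5006/(2π·0.0594) = 1.341 m·K/W
  R'_vermiculite board = ln(0.149/0.130)/(2πk) = 0.1364/(2π·0.0663) = 0.3275 m·K/W
ΣR = 0.001054 + 2.016×10^-4 + 0.8641 + 1.341 + 0.3275 = 2.534 m·K/W
Q' = ΔT/ΣR = (164 °C − 22.8 °C)/2.534 = 55.72 W/m
From the inner boundary to the ceramic fibre blanket/perlite interface, ΣR_partial = 0.8654 m·K/W.
T_interface = T_in − Q'·ΣR_partial = 164 °C − (55.72)(0.8654) = 116 °C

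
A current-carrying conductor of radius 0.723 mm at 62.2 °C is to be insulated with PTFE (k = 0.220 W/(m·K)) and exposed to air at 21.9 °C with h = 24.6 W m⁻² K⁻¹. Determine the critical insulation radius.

r_cr = 0.894 cm

For a cylinder, r_cr = k_ins/h = 0.220/24.6 = 0.00894 m = 0.894 cm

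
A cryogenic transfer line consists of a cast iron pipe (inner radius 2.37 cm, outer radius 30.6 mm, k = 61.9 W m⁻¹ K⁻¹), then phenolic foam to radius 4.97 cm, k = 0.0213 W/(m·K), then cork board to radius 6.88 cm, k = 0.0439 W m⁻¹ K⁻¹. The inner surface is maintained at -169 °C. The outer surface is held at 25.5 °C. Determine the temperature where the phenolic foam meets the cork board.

T = -22.2 °C

Series thermal resistances, inner to outer:
  R'_cast iron = ln(0.0306/0.0237)/(2πk) = 0.2555/(2π·61.9) = 6.570×10^-4 m·K/W
  R'_phenolic foam = ln(0.0497/0.0306)/(2πk) = 0.4850/(2π·0.0213) = 3.624 m·K/W
  R'_cork board = ln(0.0688/0.0497)/(2πk) = 0.3252/(2π·0.0439) = 1.179 m·K/W
ΣR = 6.570×10^-4 + 3.624 + 1.179 = 4.804 m·K/W
Q' = ΔT/ΣR = (-169 °C − 25.5 °C)/4.804 = -40.49 W/m
From the inner boundary to the phenolic foam/cork board interface, ΣR_partial = 3.625 m·K/W.
T_interface = T_in − Q'·ΣR_partial = -169 °C − (-40.49)(3.625) = -22.2 °C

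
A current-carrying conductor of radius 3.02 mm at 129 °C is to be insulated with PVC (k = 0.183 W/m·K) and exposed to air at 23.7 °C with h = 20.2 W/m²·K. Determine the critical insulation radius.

For a cylinder, r_cr = k_ins/h = 0.183/20.2 = 0.00906 m = 0.906 cm

r_cr = 0.906 cm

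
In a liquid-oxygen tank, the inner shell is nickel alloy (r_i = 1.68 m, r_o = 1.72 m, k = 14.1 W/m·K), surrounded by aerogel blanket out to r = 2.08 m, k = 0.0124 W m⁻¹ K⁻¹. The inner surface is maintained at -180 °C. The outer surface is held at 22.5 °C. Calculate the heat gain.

Series thermal resistances, inner to outer:
  R_nickel alloy = (1/1.68 − 1/1.72)/(4πk) = 0.01384/(4π·14.1) = 7.813×10^-5 K/W
  R_aerogel blanket = (1/1.72 − 1/2.08)/(4πk) = 0.1006/(4π·0.0124) = 0.6458 K/W
ΣR = 7.813×10^-5 + 0.6458 = 0.6459 K/W
Q = ΔT/ΣR = (-180 °C − 22.5 °C)/0.6459 = -314 W
(Negative Q ⇒ heat flows inward; heat gain = 314 W.)

Q = 314 W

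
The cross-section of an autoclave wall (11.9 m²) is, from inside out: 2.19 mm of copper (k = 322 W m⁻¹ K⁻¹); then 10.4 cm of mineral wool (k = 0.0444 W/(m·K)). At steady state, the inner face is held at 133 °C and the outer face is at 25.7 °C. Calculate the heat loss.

Q = 545 W

Treat each layer as a resistance in series:
  R_copper = L/(kA) = 0.00219/(322·11.9) = 5.715×10^-7 K/W
  R_mineral wool = L/(kA) = 0.104/(0.0444·11.9) = 0.1968 K/W
ΣR = 5.715×10^-7 + 0.1968 = 0.1968 K/W
Q = ΔT/ΣR = (133 °C − 25.7 °C)/0.1968 = 545 W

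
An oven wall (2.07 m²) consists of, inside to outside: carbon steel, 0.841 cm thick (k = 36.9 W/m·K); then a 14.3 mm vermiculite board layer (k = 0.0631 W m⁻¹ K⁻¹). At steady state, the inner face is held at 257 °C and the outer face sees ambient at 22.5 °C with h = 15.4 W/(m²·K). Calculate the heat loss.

Q = 1660 W

Series thermal resistances, inner to outer:
  R_carbon steel = L/(kA) = 0.00841/(36.9·2.07) = 1.101×10^-4 K/W
  R_vermiculite board = L/(kA) = 0.0143/(0.0631·2.07) = 0.1095 K/W
  R_conv,out = 1/(hA) = 1/(15.4·2.07) = 0.03137 K/W
ΣR = 1.101×10^-4 + 0.1095 + 0.03137 = 0.1410 K/W
Q = ΔT/ΣR = (257 °C − 22.5 °C)/0.1410 = 1660 W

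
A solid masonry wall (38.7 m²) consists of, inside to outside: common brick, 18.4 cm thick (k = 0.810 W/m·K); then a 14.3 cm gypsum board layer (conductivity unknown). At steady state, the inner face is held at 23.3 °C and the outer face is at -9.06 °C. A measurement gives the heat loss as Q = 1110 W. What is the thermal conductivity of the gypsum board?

ΣR = ΔT/Q = |23.3 − -9.06|/1110 = 0.02915 K/W
Known resistances:
  R_common brick = L/(kA) = 0.184/(0.810·38.7) = 0.005870 K/W
R_gypsum board = ΣR − ΣR_known = 0.02915 − 0.005870 = 0.02328 K/W
L/(kA) = 0.02328 ⇒ k = 0.143/(0.02328·38.7) = 0.159 W/m·K

k = 0.159 W/m·K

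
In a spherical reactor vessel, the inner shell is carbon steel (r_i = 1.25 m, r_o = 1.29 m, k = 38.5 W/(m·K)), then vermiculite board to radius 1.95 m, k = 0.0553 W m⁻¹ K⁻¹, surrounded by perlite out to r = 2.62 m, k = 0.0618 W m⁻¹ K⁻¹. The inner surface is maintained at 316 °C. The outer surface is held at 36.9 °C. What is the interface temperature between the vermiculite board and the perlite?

Series thermal resistances, inner to outer:
  R_carbon steel = (1/1.25 − 1/1.29)/(4πk) = 0.02481/(4π·38.5) = 5.127×10^-5 K/W
  R_vermiculite board = (1/1.29 − 1/1.95)/(4πk) = 0.2624/(4π·0.0553) = 0.3776 K/W
  R_perlite = (1/1.95 − 1/2.62)/(4πk) = 0.1311/(4π·0.0618) = 0.1689 K/W
ΣR = 5.127×10^-5 + 0.3776 + 0.1689 = 0.5466 K/W
Q = ΔT/ΣR = (316 °C − 36.9 °C)/0.5466 = 510.6 W
From the inner boundary to the vermiculite board/perlite interface, ΣR_partial = 0.3777 K/W.
T_interface = T_in − Q·ΣR_partial = 316 °C − (510.6)(0.3777) = 123 °C

T = 123 °C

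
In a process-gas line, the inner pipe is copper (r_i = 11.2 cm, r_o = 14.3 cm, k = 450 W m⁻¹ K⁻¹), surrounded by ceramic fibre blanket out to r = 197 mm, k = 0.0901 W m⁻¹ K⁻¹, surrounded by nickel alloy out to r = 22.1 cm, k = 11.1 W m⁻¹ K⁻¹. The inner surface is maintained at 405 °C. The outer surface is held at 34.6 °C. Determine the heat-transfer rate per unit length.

Resistance network (inner→outer):
  R'_copper = ln(0.143/0.112)/(2πk) = 0.2443/(2π·450) = 8.642×10^-5 m·K/W
  R'_ceramic fibre blanket = ln(0.197/0.143)/(2πk) = 0.3204/(2π·0.0901) = 0.5659 m·K/W
  R'_nickel alloy = ln(0.221/0.197)/(2πk) = 0.1150/(2π·11.1) = 0.001648 m·K/W
ΣR = 8.642×10^-5 + 0.5659 + 0.001648 = 0.5676 m·K/W
Q' = ΔT/ΣR = (405 °C − 34.6 °C)/0.5676 = 653 W/m

Q' = 653 W/m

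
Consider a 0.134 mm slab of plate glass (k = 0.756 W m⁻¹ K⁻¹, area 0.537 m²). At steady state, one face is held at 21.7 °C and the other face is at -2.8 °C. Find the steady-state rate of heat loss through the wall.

Q = kA·ΔT/L = 0.756 × 0.537 × |21.7 °C − -2.8 °C| / 1.34×10^-4 = 74200 W

Q = 74200 W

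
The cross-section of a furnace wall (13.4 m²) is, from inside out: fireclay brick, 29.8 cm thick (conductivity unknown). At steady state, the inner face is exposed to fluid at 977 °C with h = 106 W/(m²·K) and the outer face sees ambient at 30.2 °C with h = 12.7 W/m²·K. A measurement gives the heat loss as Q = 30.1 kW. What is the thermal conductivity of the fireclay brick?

k = 0.894 W/m·K

ΣR = ΔT/Q = |977 − 30.2|/30100 = 0.03146 K/W
Known resistances:
  R_conv,in = 1/(hA) = 1/(106·13.4) = 7.040×10^-4 K/W
  R_conv,out = 1/(hA) = 1/(12.7·13.4) = 0.005876 K/W
R_fireclay brick = ΣR − ΣR_known = 0.03146 − 0.006580 = 0.02488 K/W
L/(kA) = 0.02488 ⇒ k = 0.298/(0.02488·13.4) = 0.894 W/m·K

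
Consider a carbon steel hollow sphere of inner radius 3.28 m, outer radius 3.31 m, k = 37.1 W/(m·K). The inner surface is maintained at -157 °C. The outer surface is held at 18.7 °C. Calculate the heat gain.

Q = 4πk·ΔT/(1/r₁ − 1/r₂) = 4π × 37.1 × 175.7 / (1/3.28 − 1/3.31) = 2.96×10^7 W

Q = 2.96×10^7 W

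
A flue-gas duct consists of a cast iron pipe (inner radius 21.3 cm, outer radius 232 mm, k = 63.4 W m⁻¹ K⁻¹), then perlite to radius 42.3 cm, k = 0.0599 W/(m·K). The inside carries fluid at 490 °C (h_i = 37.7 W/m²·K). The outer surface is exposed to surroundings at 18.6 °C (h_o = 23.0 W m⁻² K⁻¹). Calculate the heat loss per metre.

Treat each layer as a resistance in series:
  R'_conv,in = 1/(2πr h) = 1/(2π·0.213·37.7) = 0.01982 m·K/W
  R'_cast iron = ln(0.232/0.213)/(2πk) = 0.08545/(2π·63.4) = 2.145×10^-4 m·K/W
  R'_perlite = ln(0.423/0.232)/(2πk) = 0.6006/(2π·0.0599) = 1.596 m·K/W
  R'_conv,out = 1/(2πr h) = 1/(2π·0.423·23.0) = 0.01636 m·K/W
ΣR = 0.01982 + 2.145×10^-4 + 1.596 + 0.01636 = 1.632 m·K/W
Q' = ΔT/ΣR = (490 °C − 18.6 °C)/1.632 = 289 W/m

Q' = 289 W/m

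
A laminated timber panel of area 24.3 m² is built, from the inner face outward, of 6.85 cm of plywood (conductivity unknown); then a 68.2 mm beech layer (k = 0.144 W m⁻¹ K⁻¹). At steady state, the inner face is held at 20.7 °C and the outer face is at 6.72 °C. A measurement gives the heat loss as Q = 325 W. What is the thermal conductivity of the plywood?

k = 0.120 W/m·K

ΣR = ΔT/Q = |20.7 − 6.72|/325 = 0.04302 K/W
Known resistances:
  R_beech = L/(kA) = 0.0682/(0.144·24.3) = 0.01949 K/W
R_plywood = ΣR − ΣR_known = 0.04302 − 0.01949 = 0.02353 K/W
L/(kA) = 0.02353 ⇒ k = 0.0685/(0.02353·24.3) = 0.120 W/m·K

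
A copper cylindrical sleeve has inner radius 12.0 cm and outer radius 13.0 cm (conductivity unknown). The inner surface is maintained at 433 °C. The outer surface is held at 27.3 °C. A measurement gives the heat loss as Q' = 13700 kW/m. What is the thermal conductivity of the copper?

ΣR = ΔT/Q' = |433 − 27.3|/1.37×10^7 = 2.961×10^-5 m·K/W
ln(r₂/r₁)/(2πk) = 2.961×10^-5 ⇒ k = 0.08004/(2π·2.961×10^-5) = 430 W/m·K

k = 430 W/m·K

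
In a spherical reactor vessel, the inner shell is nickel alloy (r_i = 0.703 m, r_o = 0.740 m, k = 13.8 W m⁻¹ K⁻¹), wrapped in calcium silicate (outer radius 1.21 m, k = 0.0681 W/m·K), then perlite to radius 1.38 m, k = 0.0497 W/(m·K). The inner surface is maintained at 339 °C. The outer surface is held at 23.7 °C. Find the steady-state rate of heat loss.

Q = 406 W

Series thermal resistances, inner to outer:
  R_nickel alloy = (1/0.703 − 1/0.740)/(4πk) = 0.07112/(4π·13.8) = 4.101×10^-4 K/W
  R_calcium silicate = (1/0.740 − 1/1.21)/(4πk) = 0.5249/(4π·0.0681) = 0.6134 K/W
  R_perlite = (1/1.21 − 1/1.38)/(4πk) = 0.1018/(4π·0.0497) = 0.1630 K/W
ΣR = 4.101×10^-4 + 0.6134 + 0.1630 = 0.7768 K/W
Q = ΔT/ΣR = (339 °C − 23.7 °C)/0.7768 = 406 W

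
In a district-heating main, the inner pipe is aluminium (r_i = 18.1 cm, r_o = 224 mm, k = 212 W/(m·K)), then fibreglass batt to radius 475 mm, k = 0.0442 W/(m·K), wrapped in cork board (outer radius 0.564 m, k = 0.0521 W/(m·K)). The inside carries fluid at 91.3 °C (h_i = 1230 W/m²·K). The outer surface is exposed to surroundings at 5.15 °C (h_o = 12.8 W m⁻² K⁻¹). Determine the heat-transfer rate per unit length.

Resistance network (inner→outer):
  R'_conv,in = 1/(2πr h) = 1/(2π·0.181·1230) = 7.149×10^-4 m·K/W
  R'_aluminium = ln(0.224/0.181)/(2πk) = 0.2131/(2π·212) = 1.600×10^-4 m·K/W
  R'_fibreglass batt = ln(0.475/0.224)/(2πk) = 0.7517/(2π·0.0442) = 2.707 m·K/W
  R'_cork board = ln(0.564/0.475)/(2πk) = 0.1717/(2π·0.0521) = 0.5246 m·K/W
  R'_conv,out = 1/(2πr h) = 1/(2π·0.564·12.8) = 0.02205 m·K/W
ΣR = 7.149×10^-4 + 1.600×10^-4 + 2.707 + 0.5246 + 0.02205 = 3.255 m·K/W
Q' = ΔT/ΣR = (91.3 °C − 5.15 °C)/3.255 = 26.5 W/m

Q' = 26.5 W/m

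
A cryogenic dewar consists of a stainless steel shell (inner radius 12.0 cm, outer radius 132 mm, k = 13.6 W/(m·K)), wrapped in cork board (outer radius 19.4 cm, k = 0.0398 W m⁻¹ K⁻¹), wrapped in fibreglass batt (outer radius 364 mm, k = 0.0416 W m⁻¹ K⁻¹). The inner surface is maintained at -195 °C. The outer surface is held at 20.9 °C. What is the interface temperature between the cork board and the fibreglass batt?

Resistance network (inner→outer):
  R_stainless steel = (1/0.120 − 1/0.132)/(4πk) = 0.7576/(4π·13.6) = 0.004433 K/W
  R_cork board = (1/0.132 − 1/0.194)/(4πk) = 2.421/(4π·0.0398) = 4.841 K/W
  R_fibreglass batt = (1/0.194 − 1/0.364)/(4πk) = 2.407/(4π·0.0416) = 4.605 K/W
ΣR = 0.004433 + 4.841 + 4.605 = 9.450 K/W
Q = ΔT/ΣR = (-195 °C − 20.9 °C)/9.450 = -22.85 W
From the inner boundary to the cork board/fibreglass batt interface, ΣR_partial = 4.845 K/W.
T_interface = T_in − Q·ΣR_partial = -195 °C − (-22.85)(4.845) = -84.3 °C

T = -84.3 °C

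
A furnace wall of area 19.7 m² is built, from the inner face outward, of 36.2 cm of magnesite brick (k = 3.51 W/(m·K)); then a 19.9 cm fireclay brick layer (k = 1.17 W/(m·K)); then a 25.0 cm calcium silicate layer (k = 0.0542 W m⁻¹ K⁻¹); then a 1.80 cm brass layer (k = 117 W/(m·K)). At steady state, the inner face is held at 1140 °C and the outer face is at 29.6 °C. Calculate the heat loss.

Resistance network (inner→outer):
  R_magnesite brick = L/(kA) = 0.362/(3.51·19.7) = 0.005235 K/W
  R_fireclay brick = L/(kA) = 0.199/(1.17·19.7) = 0.008634 K/W
  R_calcium silicate = L/(kA) = 0.250/(0.0542·19.7) = 0.2341 K/W
  R_brass = L/(kA) = 0.0180/(117·19.7) = 7.809×10^-6 K/W
ΣR = 0.005235 + 0.008634 + 0.2341 + 7.809×10^-6 = 0.2480 K/W
Q = ΔT/ΣR = (1140 °C − 29.6 °C)/0.2480 = 4480 W

Q = 4.48 kW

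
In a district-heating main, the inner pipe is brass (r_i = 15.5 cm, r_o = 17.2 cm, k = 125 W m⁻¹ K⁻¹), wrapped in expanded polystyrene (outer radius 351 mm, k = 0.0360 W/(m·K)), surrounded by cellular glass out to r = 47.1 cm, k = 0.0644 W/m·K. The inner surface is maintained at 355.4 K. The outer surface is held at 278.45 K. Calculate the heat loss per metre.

Q' = 19.8 W/m

Series thermal resistances, inner to outer:
  R'_brass = ln(0.172/0.155)/(2πk) = 0.1041/(2π·125) = 1.325×10^-4 m·K/W
  R'_expanded polystyrene = ln(0.351/0.172)/(2πk) = 0.7133/(2π·0.0360) = 3.153 m·K/W
  R'_cellular glass = ln(0.471/0.351)/(2πk) = 0.2941/(2π·0.0644) = 0.7268 m·K/W
ΣR = 1.325×10^-4 + 3.153 + 0.7268 = 3.880 m·K/W
Q' = ΔT/ΣR = (355.4 K − 278.45 K)/3.880 = 19.8 W/m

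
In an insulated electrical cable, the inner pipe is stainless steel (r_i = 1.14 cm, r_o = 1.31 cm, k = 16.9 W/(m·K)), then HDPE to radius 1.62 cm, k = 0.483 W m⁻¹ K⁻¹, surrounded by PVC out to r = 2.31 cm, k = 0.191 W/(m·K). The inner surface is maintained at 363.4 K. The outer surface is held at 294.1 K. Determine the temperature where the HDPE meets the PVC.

T = 349.9 K

Resistance network (inner→outer):
  R'_stainless steel = ln(0.0131/0.0114)/(2πk) = 0.1390/(2π·16.9) = 0.001309 m·K/W
  R'_HDPE = ln(0.0162/0.0131)/(2πk) = 0.2124/(2π·0.483) = 0.06999 m·K/W
  R'_PVC = ln(0.0231/0.0162)/(2πk) = 0.3548/(2π·0.191) = 0.2957 m·K/W
ΣR = 0.001309 + 0.06999 + 0.2957 = 0.3670 m·K/W
Q' = ΔT/ΣR = (363.4 K − 294.1 K)/0.3670 = 188.8 W/m
From the inner boundary to the HDPE/PVC interface, ΣR_partial = 0.07130 m·K/W.
T_interface = T_in − Q'·ΣR_partial = 363.4 K − (188.8)(0.07130) = 349.9 K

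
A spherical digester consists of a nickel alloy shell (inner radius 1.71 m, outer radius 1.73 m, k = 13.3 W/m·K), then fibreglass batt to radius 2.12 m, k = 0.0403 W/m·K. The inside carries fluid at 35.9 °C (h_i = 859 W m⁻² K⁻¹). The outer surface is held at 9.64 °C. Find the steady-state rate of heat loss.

Q = 125 W

Resistance network (inner→outer):
  R_conv,in = 1/(4πr²h) = 1/(4π·1.71²·859) = 3.168×10^-5 K/W
  R_nickel alloy = (1/1.71 − 1/1.73)/(4πk) = 0.006761/(4π·13.3) = 4.045×10^-5 K/W
  R_fibreglass batt = (1/1.73 − 1/2.12)/(4πk) = 0.1063/(4π·0.0403) = 0.2100 K/W
ΣR = 3.168×10^-5 + 4.045×10^-5 + 0.2100 = 0.2101 K/W
Q = ΔT/ΣR = (35.9 °C − 9.64 °C)/0.2101 = 125 W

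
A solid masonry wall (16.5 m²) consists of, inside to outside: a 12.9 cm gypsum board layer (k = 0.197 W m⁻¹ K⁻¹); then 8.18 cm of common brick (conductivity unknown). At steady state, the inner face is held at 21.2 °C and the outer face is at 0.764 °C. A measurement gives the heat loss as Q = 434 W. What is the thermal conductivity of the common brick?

k = 0.670 W/m·K

ΣR = ΔT/Q = |21.2 − 0.764|/434 = 0.04709 K/W
Known resistances:
  R_gypsum board = L/(kA) = 0.129/(0.197·16.5) = 0.03969 K/W
R_common brick = ΣR − ΣR_known = 0.04709 − 0.03969 = 0.007400 K/W
L/(kA) = 0.007400 ⇒ k = 0.0818/(0.007400·16.5) = 0.670 W/m·K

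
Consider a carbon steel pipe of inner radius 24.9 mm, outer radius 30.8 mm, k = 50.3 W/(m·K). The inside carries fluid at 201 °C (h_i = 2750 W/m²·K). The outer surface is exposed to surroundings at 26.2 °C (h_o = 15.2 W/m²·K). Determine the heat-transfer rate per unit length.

Q' = 510 W/m

Resistance network (inner→outer):
  R'_conv,in = 1/(2πr h) = 1/(2π·0.0249·2750) = 0.002324 m·K/W
  R'_carbon steel = ln(0.0308/0.0249)/(2πk) = 0.2126/(2π·50.3) = 6.728×10^-4 m·K/W
  R'_conv,out = 1/(2πr h) = 1/(2π·0.0308·15.2) = 0.3400 m·K/W
ΣR = 0.002324 + 6.728×10^-4 + 0.3400 = 0.3430 m·K/W
Q' = ΔT/ΣR = (201 °C − 26.2 °C)/0.3430 = 510 W/m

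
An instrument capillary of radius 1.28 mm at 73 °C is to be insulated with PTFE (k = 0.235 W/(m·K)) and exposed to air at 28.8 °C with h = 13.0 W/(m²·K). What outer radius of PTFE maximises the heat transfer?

r_cr = 1.81 cm

For a cylinder, r_cr = k_ins/h = 0.235/13.0 = 0.0181 m = 1.81 cm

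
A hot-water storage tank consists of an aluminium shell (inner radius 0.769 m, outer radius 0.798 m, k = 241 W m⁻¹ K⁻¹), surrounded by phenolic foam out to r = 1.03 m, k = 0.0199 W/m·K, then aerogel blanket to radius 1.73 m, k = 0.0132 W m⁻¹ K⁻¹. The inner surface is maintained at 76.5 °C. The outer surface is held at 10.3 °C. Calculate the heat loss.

Q = 18.9 W

Treat each layer as a resistance in series:
  R_aluminium = (1/0.769 − 1/0.798)/(4πk) = 0.04726/(4π·241) = 1.560×10^-5 K/W
  R_phenolic foam = (1/0.798 − 1/1.03)/(4πk) = 0.2823/(4π·0.0199) = 1.129 K/W
  R_aerogel blanket = (1/1.03 − 1/1.73)/(4πk) = 0.3928/(4π·0.0132) = 2.368 K/W
ΣR = 1.560×10^-5 + 1.129 + 2.368 = 3.497 K/W
Q = ΔT/ΣR = (76.5 °C − 10.3 °C)/3.497 = 18.9 W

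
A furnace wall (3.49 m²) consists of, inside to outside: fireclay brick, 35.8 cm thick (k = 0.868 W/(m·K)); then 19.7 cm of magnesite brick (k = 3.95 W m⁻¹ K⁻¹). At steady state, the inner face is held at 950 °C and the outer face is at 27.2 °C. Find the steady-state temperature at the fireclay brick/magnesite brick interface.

T = 127 °C

Resistance network (inner→outer):
  R_fireclay brick = L/(kA) = 0.358/(0.868·3.49) = 0.1182 K/W
  R_magnesite brick = L/(kA) = 0.197/(3.95·3.49) = 0.01429 K/W
ΣR = 0.1182 + 0.01429 = 0.1325 K/W
Q = ΔT/ΣR = (950 °C − 27.2 °C)/0.1325 = 6965 W
From the inner boundary to the fireclay brick/magnesite brick interface, ΣR_partial = 0.1182 K/W.
T_interface = T_in − Q·ΣR_partial = 950 °C − (6965)(0.1182) = 127 °C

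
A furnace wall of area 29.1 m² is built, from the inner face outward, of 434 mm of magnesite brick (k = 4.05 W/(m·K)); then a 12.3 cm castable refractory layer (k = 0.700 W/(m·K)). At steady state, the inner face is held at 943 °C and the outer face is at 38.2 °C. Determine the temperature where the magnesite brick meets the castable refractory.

Treat each layer as a resistance in series:
  R_magnesite brick = L/(kA) = 0.434/(4.05·29.1) = 0.003682 K/W
  R_castable refractory = L/(kA) = 0.123/(0.700·29.1) = 0.006038 K/W
ΣR = 0.003682 + 0.006038 = 0.009720 K/W
Q = ΔT/ΣR = (943 °C − 38.2 °C)/0.009720 = 93090 W
From the inner boundary to the magnesite brick/castable refractory interface, ΣR_partial = 0.003682 K/W.
T_interface = T_in − Q·ΣR_partial = 943 °C − (93090)(0.003682) = 600 °C

T = 600 °C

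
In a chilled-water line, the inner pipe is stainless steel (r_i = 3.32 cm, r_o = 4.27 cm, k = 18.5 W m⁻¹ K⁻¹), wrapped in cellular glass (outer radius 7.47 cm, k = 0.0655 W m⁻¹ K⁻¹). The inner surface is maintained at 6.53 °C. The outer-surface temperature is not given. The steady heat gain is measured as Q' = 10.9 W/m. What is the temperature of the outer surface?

T_out = 21.4 °C

Sum the resistances:
  R'_stainless steel = ln(0.0427/0.0332)/(2πk) = 0.2516/(2π·18.5) = 0.002165 m·K/W
  R'_cellular glass = ln(0.0747/0.0427)/(2πk) = 0.5593/(2π·0.0655) = 1.359 m·K/W
ΣR = 1.361 m·K/W
ΔT = Q'·ΣR = 10.9 × 1.361 = 14.83 K
Heat flows inward, so T_out = T_in + ΔT = 6.53 + 14.83 = 21.4 °C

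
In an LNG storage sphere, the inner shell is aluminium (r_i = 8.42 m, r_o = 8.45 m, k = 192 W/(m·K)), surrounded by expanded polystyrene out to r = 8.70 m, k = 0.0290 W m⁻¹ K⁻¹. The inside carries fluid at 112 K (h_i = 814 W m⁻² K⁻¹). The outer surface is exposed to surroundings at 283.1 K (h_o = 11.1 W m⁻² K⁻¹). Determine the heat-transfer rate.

Q = 18.1 kW

Series thermal resistances, inner to outer:
  R_conv,in = 1/(4πr²h) = 1/(4π·8.42²·814) = 1.379×10^-6 K/W
  R_aluminium = (1/8.42 − 1/8.45)/(4πk) = 4.217×10^-4/(4π·192) = 1.748×10^-7 K/W
  R_expanded polystyrene = (1/8.45 − 1/8.70)/(4πk) = 0.003401/(4π·0.0290) = 0.009332 K/W
  R_conv,out = 1/(4πr²h) = 1/(4π·8.70²·11.1) = 9.472×10^-5 K/W
ΣR = 1.379×10^-6 + 1.748×10^-7 + 0.009332 + 9.472×10^-5 = 0.009428 K/W
Q = ΔT/ΣR = (112 K − 283.1 K)/0.009428 = -18100 W
(Negative Q ⇒ heat flows inward; heat gain = 18100 W.)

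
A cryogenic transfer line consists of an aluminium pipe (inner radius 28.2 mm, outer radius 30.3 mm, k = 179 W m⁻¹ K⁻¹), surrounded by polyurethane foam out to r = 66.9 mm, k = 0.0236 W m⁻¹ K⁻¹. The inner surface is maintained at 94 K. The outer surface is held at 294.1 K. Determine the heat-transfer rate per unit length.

Q' = 37.5 W/m

Resistance network (inner→outer):
  R'_aluminium = ln(0.0303/0.0282)/(2πk) = 0.07183/(2π·179) = 6.386×10^-5 m·K/W
  R'_polyurethane foam = ln(0.0669/0.0303)/(2πk) = 0.7921/(2π·0.0236) = 5.341 m·K/W
ΣR = 6.386×10^-5 + 5.341 = 5.341 m·K/W
Q' = ΔT/ΣR = (94 K − 294.1 K)/5.341 = -37.5 W/m
(Negative Q' ⇒ heat flows inward; heat gain = 37.5 W/m.)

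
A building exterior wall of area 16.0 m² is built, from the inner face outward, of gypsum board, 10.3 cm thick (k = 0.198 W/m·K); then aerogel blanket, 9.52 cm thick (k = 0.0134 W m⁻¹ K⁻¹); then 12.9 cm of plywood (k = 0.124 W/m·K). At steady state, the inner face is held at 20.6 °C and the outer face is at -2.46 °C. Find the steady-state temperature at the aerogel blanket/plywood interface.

Resistance network (inner→outer):
  R_gypsum board = L/(kA) = 0.103/(0.198·16.0) = 0.03251 K/W
  R_aerogel blanket = L/(kA) = 0.0952/(0.0134·16.0) = 0.4440 K/W
  R_plywood = L/(kA) = 0.129/(0.124·16.0) = 0.06502 K/W
ΣR = 0.03251 + 0.4440 + 0.06502 = 0.5415 K/W
Q = ΔT/ΣR = (20.6 °C − -2.46 °C)/0.5415 = 42.59 W
From the inner boundary to the aerogel blanket/plywood interface, ΣR_partial = 0.4765 K/W.
T_interface = T_in − Q·ΣR_partial = 20.6 °C − (42.59)(0.4765) = 0.31 °C

T = 0.31 °C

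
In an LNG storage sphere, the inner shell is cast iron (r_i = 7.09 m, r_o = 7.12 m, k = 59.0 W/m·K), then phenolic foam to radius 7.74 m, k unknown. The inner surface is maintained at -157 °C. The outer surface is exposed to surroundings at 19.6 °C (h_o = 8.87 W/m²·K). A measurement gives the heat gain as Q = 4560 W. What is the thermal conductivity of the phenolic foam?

k = 0.0232 W/m·K

ΣR = ΔT/Q = |-157 − 19.6|/4560 = 0.03873 K/W
Known resistances:
  R_cast iron = (1/7.09 − 1/7.12)/(4πk) = 5.943×10^-4/(4π·59.0) = 8.016×10^-7 K/W
  R_conv,out = 1/(4πr²h) = 1/(4π·7.74²·8.87) = 1.498×10^-4 K/W
R_phenolic foam = ΣR − ΣR_known = 0.03873 − 1.506×10^-4 = 0.03858 K/W
(1/r₁−1/r₂)/(4πk) = 0.03858 ⇒ k = 0.01125/(4π·0.03858) = 0.0232 W/m·K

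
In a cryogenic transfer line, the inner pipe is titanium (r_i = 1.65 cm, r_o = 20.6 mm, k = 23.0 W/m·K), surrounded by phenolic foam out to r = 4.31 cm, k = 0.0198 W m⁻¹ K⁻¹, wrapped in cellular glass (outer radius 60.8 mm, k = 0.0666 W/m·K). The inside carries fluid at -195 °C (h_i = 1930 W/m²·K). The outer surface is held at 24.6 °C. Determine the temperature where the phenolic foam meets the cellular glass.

T = -2.1 °C

Resistance network (inner→outer):
  R'_conv,in = 1/(2πr h) = 1/(2π·0.0165·1930) = 0.004998 m·K/W
  R'_titanium = ln(0.0206/0.0165)/(2πk) = 0.2219/(2π·23.0) = 0.001536 m·K/W
  R'_phenolic foam = ln(0.0431/0.0206)/(2πk) = 0.7382/(2π·0.0198) = 5.934 m·K/W
  R'_cellular glass = ln(0.0608/0.0431)/(2πk) = 0.3441/(2π·0.0666) = 0.8222 m·K/W
ΣR = 0.004998 + 0.001536 + 5.934 + 0.8222 = 6.763 m·K/W
Q' = ΔT/ΣR = (-195 °C − 24.6 °C)/6.763 = -32.47 W/m
From the inner boundary to the phenolic foam/cellular glass interface, ΣR_partial = 5.941 m·K/W.
T_interface = T_in − Q'·ΣR_partial = -195 °C − (-32.47)(5.941) = -2.1 °C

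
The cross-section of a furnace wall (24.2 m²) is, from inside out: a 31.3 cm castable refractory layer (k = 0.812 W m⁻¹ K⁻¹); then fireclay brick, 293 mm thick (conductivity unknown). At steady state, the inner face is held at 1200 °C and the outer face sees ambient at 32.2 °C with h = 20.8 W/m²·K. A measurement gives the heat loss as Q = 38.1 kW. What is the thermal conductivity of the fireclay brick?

ΣR = ΔT/Q = |1200 − 32.2|/38100 = 0.03065 K/W
Known resistances:
  R_castable refractory = L/(kA) = 0.313/(0.812·24.2) = 0.01593 K/W
  R_conv,out = 1/(hA) = 1/(20.8·24.2) = 0.001987 K/W
R_fireclay brick = ΣR − ΣR_known = 0.03065 − 0.01792 = 0.01273 K/W
L/(kA) = 0.01273 ⇒ k = 0.293/(0.01273·24.2) = 0.951 W/m·K

k = 0.951 W/m·K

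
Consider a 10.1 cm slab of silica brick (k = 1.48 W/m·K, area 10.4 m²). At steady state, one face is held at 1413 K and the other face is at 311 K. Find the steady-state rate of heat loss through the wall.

Q = 168 kW

Q = kA·ΔT/L = 1.48 × 10.4 × |1413 K − 311 K| / 0.101 = 1.68×10^5 W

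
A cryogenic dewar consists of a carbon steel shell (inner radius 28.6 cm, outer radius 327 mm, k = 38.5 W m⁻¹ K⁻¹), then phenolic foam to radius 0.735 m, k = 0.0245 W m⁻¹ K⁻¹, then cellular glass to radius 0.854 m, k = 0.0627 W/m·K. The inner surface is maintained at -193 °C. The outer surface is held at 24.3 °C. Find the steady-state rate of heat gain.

Series thermal resistances, inner to outer:
  R_carbon steel = (1/0.286 − 1/0.327)/(4πk) = 0.4384/(4π·38.5) = 9.061×10^-4 K/W
  R_phenolic foam = (1/0.327 − 1/0.735)/(4πk) = 1.698/(4π·0.0245) = 5.514 K/W
  R_cellular glass = (1/0.735 − 1/0.854)/(4πk) = 0.1896/(4π·0.0627) = 0.2406 K/W
ΣR = 9.061×10^-4 + 5.514 + 0.2406 = 5.756 K/W
Q = ΔT/ΣR = (-193 °C − 24.3 °C)/5.756 = -37.8 W
(Negative Q ⇒ heat flows inward; heat gain = 37.8 W.)

Q = 37.8 W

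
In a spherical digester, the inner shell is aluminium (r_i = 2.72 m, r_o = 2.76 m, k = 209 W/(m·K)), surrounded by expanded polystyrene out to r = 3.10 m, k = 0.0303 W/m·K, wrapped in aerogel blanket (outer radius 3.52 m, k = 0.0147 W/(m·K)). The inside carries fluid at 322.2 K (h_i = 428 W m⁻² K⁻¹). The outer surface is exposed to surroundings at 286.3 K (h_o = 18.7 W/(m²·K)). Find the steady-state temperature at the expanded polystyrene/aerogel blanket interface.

Series thermal resistances, inner to outer:
  R_conv,in = 1/(4πr²h) = 1/(4π·2.72²·428) = 2.513×10^-5 K/W
  R_aluminium = (1/2.72 − 1/2.76)/(4πk) = 0.005328/(4π·209) = 2.029×10^-6 K/W
  R_expanded polystyrene = (1/2.76 − 1/3.10)/(4πk) = 0.03974/(4π·0.0303) = 0.1044 K/W
  R_aerogel blanket = (1/3.10 − 1/3.52)/(4πk) = 0.03849/(4π·0.0147) = 0.2084 K/W
  R_conv,out = 1/(4πr²h) = 1/(4π·3.52²·18.7) = 3.434×10^-4 K/W
ΣR = 2.513×10^-5 + 2.029×10^-6 + 0.1044 + 0.2084 + 3.434×10^-4 = 0.3132 K/W
Q = ΔT/ΣR = (322.2 K − 286.3 K)/0.3132 = 114.6 W
From the inner boundary to the expanded polystyrene/aerogel blanket interface, ΣR_partial = 0.1044 K/W.
T_interface = T_in − Q·ΣR_partial = 322.2 K − (114.6)(0.1044) = 310.2 K

T = 310.2 K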